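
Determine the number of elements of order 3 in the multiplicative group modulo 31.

2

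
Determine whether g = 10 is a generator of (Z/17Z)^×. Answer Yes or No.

Yes

φ(17) = 17 − 1 = 16 = 2^4.
An element g generates (Z/17Z)^× iff g^(16/q) ≢ 1 (mod 17) for each prime q ∈ {2}.
10^8 ≡ 16 (mod 17)  [q = 2: ≢ 1 ✓]
All checks pass, so 10 has order 16 and is a primitive root modulo 17.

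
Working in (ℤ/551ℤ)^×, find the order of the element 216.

ord(216) | φ(551) = φ(19·29) = (19−1)·(29−1) = 18·28 = 504 = 2^3 · 3^2 · 7.
Divisors of 504: 1, 2, 3, 4, 6, 7, 8, 9, 12, 14, 18, 21, 24, 28, 36, 42, 56, 63, 72, 84, 126, 168, 252, 504.
Check 216^d mod 551 for each divisor in increasing order:
216^1 ≡ 216 (mod 551)
216^2 ≡ 372 (mod 551)
216^3 ≡ 457 (mod 551)
216^4 ≡ 83 (mod 551)
216^6 ≡ 20 (mod 551)
216^7 ≡ 463 (mod 551)
216^8 ≡ 277 (mod 551)
216^9 ≡ 324 (mod 551)
216^12 ≡ 400 (mod 551)
216^14 ≡ 30 (mod 551)
216^18 ≡ 286 (mod 551)
216^21 ≡ 115 (mod 551)
216^24 ≡ 210 (mod 551)
216^28 ≡ 349 (mod 551)
216^36 ≡ 248 (mod 551)
216^42 ≡ 1 (mod 551) ✓
Hence ord(216) = 42.

42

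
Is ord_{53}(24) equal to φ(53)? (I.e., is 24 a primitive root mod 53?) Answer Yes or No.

No

φ(53) = 53 − 1 = 52 = 2^2 · 13.
An element g generates (Z/53Z)^× iff g^(52/q) ≢ 1 (mod 53) for each prime q ∈ {2, 13}.
24^26 ≡ 1 (mod 53)  [q = 2: ≡ 1 ✗]
24^4 ≡ 49 (mod 53)  [q = 13: ≢ 1 ✓]
Since 24^26 ≡ 1, the order of 24 divides 26 < 52, so 24 is not a primitive root.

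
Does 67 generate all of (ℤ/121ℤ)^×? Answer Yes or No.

φ(121) = φ(11^2) = 11·(11−1) = 110 = 2 · 5 · 11.
67 is a primitive root mod 121 iff 67^(φ(121)/q) ≢ 1 for every prime q | φ(121), i.e. q ∈ {2, 5, 11}.
67^55 ≡ 1 (mod 121)  [q = 2: ≡ 1 ✗]
67^22 ≡ 1 (mod 121)  [q = 5: ≡ 1 ✗]
67^10 ≡ 56 (mod 121)  [q = 11: ≢ 1 ✓]
67^55 ≡ 1 shows ord(67) | 55, strictly less than φ(121); not a primitive root.

No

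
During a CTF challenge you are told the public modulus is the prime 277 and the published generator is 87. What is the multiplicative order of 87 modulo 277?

By Lagrange's theorem, ord_277(87) divides φ(277) = 277 − 1 = 276 = 2^2 · 3 · 23.
Divisors of 276: 1, 2, 3, 4, 6, 12, 23, 46, 69, 92, 138, 276.
Compute 87^d (mod 277) for the divisors d until we hit 1:
87^1 ≡ 87
87^2 ≡ 90
87^3 ≡ 74
87^4 ≡ 67
87^6 ≡ 213
87^12 ≡ 218
87^23 ≡ 161
87^46 ≡ 160
87^69 ≡ 276
87^92 ≡ 116
87^138 ≡ 1
Therefore the multiplicative order of 87 modulo 277 is 138.

138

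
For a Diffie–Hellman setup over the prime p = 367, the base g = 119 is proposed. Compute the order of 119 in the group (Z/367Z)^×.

366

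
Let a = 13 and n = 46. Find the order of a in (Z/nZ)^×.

Since 13 ∈ (Z/46Z)^×, its order divides φ(46) = φ(2)·φ(23) = 1·22 = 22 = 2 · 11.
Divisors of 22: 1, 2, 11, 22.
Evaluate successive powers at the divisors of 22:
13^1 ≡ 13 (mod 46)
13^2 ≡ 31 (mod 46)
13^11 ≡ 1 (mod 46) ✓
The smallest such exponent is 11, so the order of 13 is 11.

11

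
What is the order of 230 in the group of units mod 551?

The order of 230 must divide φ(551) = φ(19·29) = (19−1)·(29−1) = 18·28 = 504 = 2^3 · 3^2 · 7.
Divisors of 504: 1, 2, 3, 4, 6, 7, 8, 9, 12, 14, 18, 21, 24, 28, 36, 42, 56, 63, 72, 84, 126, 168, 252, 504.
Test each divisor d:
230^1 ≡ 230 (mod 551)
230^2 ≡ 4 (mod 551)
230^3 ≡ 369 (mod 551)
230^4 ≡ 16 (mod 551)
230^6 ≡ 64 (mod 551)
230^7 ≡ 394 (mod 551)
230^8 ≡ 256 (mod 551)
230^9 ≡ 474 (mod 551)
230^12 ≡ 239 (mod 551)
230^14 ≡ 405 (mod 551)
230^18 ≡ 419 (mod 551)
230^21 ≡ 331 (mod 551)
230^24 ≡ 368 (mod 551)
230^28 ≡ 378 (mod 551)
230^36 ≡ 343 (mod 551)
230^42 ≡ 463 (mod 551)
230^56 ≡ 175 (mod 551)
230^63 ≡ 75 (mod 551)
230^72 ≡ 286 (mod 551)
230^84 ≡ 30 (mod 551)
230^126 ≡ 115 (mod 551)
230^168 ≡ 349 (mod 551)
230^252 ≡ 1 (mod 551) ✓
Hence ord(230) = 252.

252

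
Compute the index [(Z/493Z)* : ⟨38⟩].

The order of 38 must divide φ(493) = φ(17·29) = (17−1)·(29−1) = 16·28 = 448 = 2^6 · 7.
Divisors of 448: 1, 2, 4, 7, 8, 14, 16, 28, 32, 56, 64, 112, 224, 448.
Compute 38^d (mod 493) for the divisors d until we hit 1:
38^1 ≡ 38 (mod 493)
38^2 ≡ 458 (mod 493)
38^4 ≡ 239 (mod 493)
38^7 ≡ 115 (mod 493)
38^8 ≡ 426 (mod 493)
38^14 ≡ 407 (mod 493)
38^16 ≡ 52 (mod 493)
38^28 ≡ 1 (mod 493) ✓
Thus |⟨38⟩| = ord(38) = 28.
[(Z/493Z)^× : ⟨38⟩] = 448/28 = 16.

16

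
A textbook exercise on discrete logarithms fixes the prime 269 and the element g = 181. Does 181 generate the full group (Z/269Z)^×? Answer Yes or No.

φ(269) = 269 − 1 = 268 = 2^2 · 67.
An element g generates (Z/269Z)^× iff g^(268/q) ≢ 1 (mod 269) for each prime q ∈ {2, 67}.
181^134 ≡ 268 (mod 269)  [q = 2: ≢ 1 ✓]
181^4 ≡ 21 (mod 269)  [q = 67: ≢ 1 ✓]
None equal 1, so ord_269(181) = 268: 181 is a primitive root.

Yes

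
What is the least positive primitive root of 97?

5

φ(97) = 97 − 1 = 96 = 2^5 · 3.
g is a primitive root iff g^(96/q) ≢ 1 (mod 97) for each prime q ∈ {2, 3}.
g = 2: 2^48 ≡ 1 — hits 1, so not a primitive root.
g = 3: 3^48 ≡ 1 — hits 1, so not a primitive root.
g = 4: 4^48 ≡ 1 — hits 1, so not a primitive root.
g = 5: 5^48 ≡ 96; 5^32 ≡ 35 — none is 1, so 5 is a primitive root.
The smallest primitive root modulo 97 is 5.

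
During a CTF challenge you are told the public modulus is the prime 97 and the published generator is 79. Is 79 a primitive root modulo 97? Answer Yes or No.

No

φ(97) = 97 − 1 = 96 = 2^5 · 3.
It suffices to check that the order of 79 is not a proper divisor of 96: compute 79^(96/q) for q ∈ {2, 3}.
79^48 ≡ 1 (mod 97)  [q = 2: ≡ 1 ✗]
79^32 ≡ 1 (mod 97)  [q = 3: ≡ 1 ✗]
The check at q = 2 fails, so 79 generates a proper subgroup.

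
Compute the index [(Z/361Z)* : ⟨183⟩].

ord(183) | φ(361) = φ(19^2) = 19·(19−1) = 342 = 2 · 3^2 · 19.
Divisors of 342: 1, 2, 3, 6, 9, 18, 19, 38, 57, 114, 171, 342.
Evaluate successive powers at the divisors of 342:
183^1 ≡ 183 (mod 361)
183^2 ≡ 277 (mod 361)
183^3 ≡ 151 (mod 361)
183^6 ≡ 58 (mod 361)
183^9 ≡ 94 (mod 361)
183^18 ≡ 172 (mod 361)
183^19 ≡ 69 (mod 361)
183^38 ≡ 68 (mod 361)
183^57 ≡ 360 (mod 361)
183^114 ≡ 1 (mod 361) ✓
Thus |⟨183⟩| = ord(183) = 114.
The index is φ(361) / ord(183) = 342 / 114 = 3.

3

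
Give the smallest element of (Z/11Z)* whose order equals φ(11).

2

φ(11) = 11 − 1 = 10 = 2 · 5.
Test candidates g = 2, 3, … against the prime factors q ∈ {2, 5} of φ(11): g is a generator iff g^(10/q) ≢ 1 for every such q.
g = 2: 2^5 ≡ 10; 2^2 ≡ 4 — none is 1, so 2 is a primitive root.
Hence the least primitive root of 11 is 2.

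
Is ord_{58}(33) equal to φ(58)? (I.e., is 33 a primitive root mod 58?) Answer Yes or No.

No

φ(58) = φ(2)·φ(29) = 1·28 = 28 = 2^2 · 7.
It suffices to check that the order of 33 is not a proper divisor of 28: compute 33^(28/q) for q ∈ {2, 7}.
33^14 ≡ 1 (mod 58)  [q = 2: ≡ 1 ✗]
33^4 ≡ 53 (mod 58)  [q = 7: ≢ 1 ✓]
Since 33^14 ≡ 1, the order of 33 divides 14 < 28, so 33 is not a primitive root.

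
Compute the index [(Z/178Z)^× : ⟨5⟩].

Since 5 ∈ (Z/178Z)^×, its order divides φ(178) = φ(2)·φ(89) = 1·88 = 88 = 2^3 · 11.
Divisors of 88: 1, 2, 4, 8, 11, 22, 44, 88.
Evaluate successive powers at the divisors of 88:
5^1 ≡ 5 (mod 178)
5^2 ≡ 25 (mod 178)
5^4 ≡ 91 (mod 178)
5^8 ≡ 93 (mod 178)
5^11 ≡ 55 (mod 178)
5^22 ≡ 177 (mod 178)
5^44 ≡ 1 (mod 178) ✓
So ord_178(5) = 44, hence |⟨5⟩| = 44.
Index = |(Z/178Z)^×| / |⟨5⟩| = 88 / 44 = 2.

2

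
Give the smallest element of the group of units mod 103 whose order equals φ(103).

5

φ(103) = 103 − 1 = 102 = 2 · 3 · 17.
g is a primitive root iff g^(102/q) ≢ 1 (mod 103) for each prime q ∈ {2, 3, 17}.
g = 2: 2^51 ≡ 1 — hits 1, so not a primitive root.
g = 3: 3^51 ≡ 102; 3^34 ≡ 1 — hits 1, so not a primitive root.
g = 4: 4^51 ≡ 1 — hits 1, so not a primitive root.
g = 5: 5^51 ≡ 102; 5^34 ≡ 56; 5^6 ≡ 72 — none is 1, so 5 is a primitive root.
So 5 is the smallest generator of (Z/103Z)^×.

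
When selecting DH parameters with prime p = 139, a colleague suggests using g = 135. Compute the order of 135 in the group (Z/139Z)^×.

The order of 135 must divide φ(139) = 139 − 1 = 138 = 2 · 3 · 23.
Divisors of 138: 1, 2, 3, 6, 23, 46, 69, 138.
Evaluate successive powers at the divisors of 138:
135^1 ≡ 135
135^2 ≡ 16
135^3 ≡ 75
135^6 ≡ 65
135^23 ≡ 43
135^46 ≡ 42
135^69 ≡ 138
135^138 ≡ 1
Hence ord(135) = 138.

138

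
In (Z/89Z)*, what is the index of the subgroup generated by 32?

8

Since 32 ∈ (Z/89Z)^×, its order divides φ(89) = 89 − 1 = 88 = 2^3 · 11.
Divisors of 88: 1, 2, 4, 8, 11, 22, 44, 88.
Test each divisor d:
32^1 ≡ 32
32^2 ≡ 45
32^4 ≡ 67
32^8 ≡ 39
32^11 ≡ 1
Thus |⟨32⟩| = ord(32) = 11.
The index is φ(89) / ord(32) = 88 / 11 = 8.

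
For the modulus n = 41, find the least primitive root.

6

φ(41) = 41 − 1 = 40 = 2^3 · 5.
Test candidates g = 2, 3, … against the prime factors q ∈ {2, 5} of φ(41): g is a generator iff g^(40/q) ≢ 1 for every such q.
g = 2: 2^20 ≡ 1 — hits 1, so not a primitive root.
g = 3: 3^20 ≡ 40; 3^8 ≡ 1 — hits 1, so not a primitive root.
g = 4: 4^20 ≡ 1 — hits 1, so not a primitive root.
g = 5: 5^20 ≡ 1 — hits 1, so not a primitive root.
g = 6: 6^20 ≡ 40; 6^8 ≡ 10 — none is 1, so 6 is a primitive root.
Hence the least primitive root of 41 is 6.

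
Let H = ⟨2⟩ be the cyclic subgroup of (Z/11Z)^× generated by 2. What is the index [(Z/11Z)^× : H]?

1

Since 2 ∈ (Z/11Z)^×, its order divides φ(11) = 11 − 1 = 10 = 2 · 5.
Divisors of 10: 1, 2, 5, 10.
Compute 2^d (mod 11) for the divisors d until we hit 1:
2^1 ≡ 2 (mod 11)
2^2 ≡ 4 (mod 11)
2^5 ≡ 10 (mod 11)
2^10 ≡ 1 (mod 11) ✓
So ord_11(2) = 10, hence |⟨2⟩| = 10.
[(Z/11Z)^× : ⟨2⟩] = 10/10 = 1.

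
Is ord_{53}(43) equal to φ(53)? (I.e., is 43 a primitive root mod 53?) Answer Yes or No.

φ(53) = 53 − 1 = 52 = 2^2 · 13.
An element g generates (Z/53Z)^× iff g^(52/q) ≢ 1 (mod 53) for each prime q ∈ {2, 13}.
43^26 ≡ 1 (mod 53)  [q = 2: ≡ 1 ✗]
43^4 ≡ 36 (mod 53)  [q = 13: ≢ 1 ✓]
The check at q = 2 fails, so 43 generates a proper subgroup.

No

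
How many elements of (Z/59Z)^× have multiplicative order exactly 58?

28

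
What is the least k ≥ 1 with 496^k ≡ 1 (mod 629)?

144

The order of 496 must divide φ(629) = φ(17·37) = (17−1)·(37−1) = 16·36 = 576 = 2^6 · 3^2.
Divisors of 576: 1, 2, 3, 4, 6, 8, 9, 12, 16, 18, 24, 32, 36, 48, 64, 72, 96, 144, 192, 288, 576.
Evaluate successive powers at the divisors of 576:
496^1 ≡ 496 (mod 629)
496^2 ≡ 77 (mod 629)
496^3 ≡ 452 (mod 629)
496^4 ≡ 268 (mod 629)
496^6 ≡ 508 (mod 629)
496^8 ≡ 118 (mod 629)
496^9 ≡ 31 (mod 629)
496^12 ≡ 174 (mod 629)
496^16 ≡ 86 (mod 629)
496^18 ≡ 332 (mod 629)
496^24 ≡ 84 (mod 629)
496^32 ≡ 477 (mod 629)
496^36 ≡ 149 (mod 629)
496^48 ≡ 137 (mod 629)
496^64 ≡ 460 (mod 629)
496^72 ≡ 186 (mod 629)
496^96 ≡ 528 (mod 629)
496^144 ≡ 1 (mod 629) ✓
Hence ord(496) = 144.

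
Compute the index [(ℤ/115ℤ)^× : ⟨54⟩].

4

Since 54 ∈ (Z/115Z)^×, its order divides φ(115) = φ(5·23) = (5−1)·(23−1) = 4·22 = 88 = 2^3 · 11.
Divisors of 88: 1, 2, 4, 8, 11, 22, 44, 88.
Evaluate successive powers at the divisors of 88:
54^1 ≡ 54 (mod 115)
54^2 ≡ 41 (mod 115)
54^4 ≡ 71 (mod 115)
54^8 ≡ 96 (mod 115)
54^11 ≡ 24 (mod 115)
54^22 ≡ 1 (mod 115) ✓
Thus |⟨54⟩| = ord(54) = 22.
Index = |(Z/115Z)^×| / |⟨54⟩| = 88 / 22 = 4.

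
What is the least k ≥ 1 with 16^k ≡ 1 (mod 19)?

9

By Lagrange's theorem, ord_19(16) divides φ(19) = 19 − 1 = 18 = 2 · 3^2.
Divisors of 18: 1, 2, 3, 6, 9, 18.
Check 16^d mod 19 for each divisor in increasing order:
16^1 ≡ 16 (mod 19)
16^2 ≡ 9 (mod 19)
16^3 ≡ 11 (mod 19)
16^6 ≡ 7 (mod 19)
16^9 ≡ 1 (mod 19) ✓
The smallest such exponent is 9, so the order of 16 is 9.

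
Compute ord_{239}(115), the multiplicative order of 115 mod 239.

The order of 115 must divide φ(239) = 239 − 1 = 238 = 2 · 7 · 17.
Divisors of 238: 1, 2, 7, 14, 17, 34, 119, 238.
Evaluate successive powers at the divisors of 238:
115^1 ≡ 115
115^2 ≡ 80
115^7 ≡ 199
115^14 ≡ 166
115^17 ≡ 229
115^34 ≡ 100
115^119 ≡ 238
115^238 ≡ 1
The smallest such exponent is 238, so the order of 115 is 238.

238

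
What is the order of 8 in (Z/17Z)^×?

Since 8 ∈ (Z/17Z)^×, its order divides φ(17) = 17 − 1 = 16 = 2^4.
Divisors of 16: 1, 2, 4, 8, 16.
Compute 8^d (mod 17) for the divisors d until we hit 1:
8^1 ≡ 8 (mod 17)
8^2 ≡ 13 (mod 17)
8^4 ≡ 16 (mod 17)
8^8 ≡ 1 (mod 17) ✓
So ord_17(8) = 8.

8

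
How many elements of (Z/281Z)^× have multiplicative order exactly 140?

φ(281) = 281 − 1 = 280 = 2^3 · 5 · 7.
(Z/281Z)^× is cyclic (|G| = 280); a cyclic group of order m has exactly φ(d) elements of each order d | m, and none otherwise.
140 = 2^2 · 5 · 7 divides 280, and φ(140) = 48.

48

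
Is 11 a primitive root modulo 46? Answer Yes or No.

φ(46) = φ(2)·φ(23) = 1·22 = 22 = 2 · 11.
It suffices to check that the order of 11 is not a proper divisor of 22: compute 11^(22/q) for q ∈ {2, 11}.
11^11 ≡ 45 (mod 46)  [q = 2: ≢ 1 ✓]
11^2 ≡ 29 (mod 46)  [q = 11: ≢ 1 ✓]
All checks pass, so 11 has order 22 and is a primitive root modulo 46.

Yes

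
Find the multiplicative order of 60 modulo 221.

8

The order of 60 must divide φ(221) = φ(13·17) = (13−1)·(17−1) = 12·16 = 192 = 2^6 · 3.
Divisors of 192: 1, 2, 3, 4, 6, 8, 12, 16, 24, 32, 48, 64, 96, 192.
Check 60^d mod 221 for each divisor in increasing order:
60^1 ≡ 60
60^2 ≡ 64
60^3 ≡ 83
60^4 ≡ 118
60^6 ≡ 38
60^8 ≡ 1
The smallest such exponent is 8, so the order of 60 is 8.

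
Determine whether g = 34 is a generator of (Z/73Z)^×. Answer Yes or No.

Yes

φ(73) = 73 − 1 = 72 = 2^3 · 3^2.
34 is a primitive root mod 73 iff 34^(φ(73)/q) ≢ 1 for every prime q | φ(73), i.e. q ∈ {2, 3}.
34^36 ≡ 72 (mod 73)  [q = 2: ≢ 1 ✓]
34^24 ≡ 64 (mod 73)  [q = 3: ≢ 1 ✓]
Every test exponent gives a nontrivial residue, hence 34 generates the full group.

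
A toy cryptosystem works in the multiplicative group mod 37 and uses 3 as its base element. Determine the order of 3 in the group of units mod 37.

The order of 3 must divide φ(37) = 37 − 1 = 36 = 2^2 · 3^2.
Divisors of 36: 1, 2, 3, 4, 6, 9, 12, 18, 36.
Test each divisor d:
3^1 ≡ 3
3^2 ≡ 9
3^3 ≡ 27
3^4 ≡ 7
3^6 ≡ 26
3^9 ≡ 36
3^12 ≡ 10
3^18 ≡ 1
So ord_37(3) = 18.

18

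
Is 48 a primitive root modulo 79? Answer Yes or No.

φ(79) = 79 − 1 = 78 = 2 · 3 · 13.
An element g generates (Z/79Z)^× iff g^(78/q) ≢ 1 (mod 79) for each prime q ∈ {2, 3, 13}.
48^39 ≡ 78 (mod 79)  [q = 2: ≢ 1 ✓]
48^26 ≡ 55 (mod 79)  [q = 3: ≢ 1 ✓]
48^6 ≡ 64 (mod 79)  [q = 13: ≢ 1 ✓]
Every test exponent gives a nontrivial residue, hence 48 generates the full group.

Yes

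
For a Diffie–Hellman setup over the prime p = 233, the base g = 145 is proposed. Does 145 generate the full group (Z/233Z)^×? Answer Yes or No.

Yes

φ(233) = 233 − 1 = 232 = 2^3 · 29.
It suffices to check that the order of 145 is not a proper divisor of 232: compute 145^(232/q) for q ∈ {2, 29}.
145^116 ≡ 232 (mod 233)  [q = 2: ≢ 1 ✓]
145^8 ≡ 16 (mod 233)  [q = 29: ≢ 1 ✓]
Every test exponent gives a nontrivial residue, hence 145 generates the full group.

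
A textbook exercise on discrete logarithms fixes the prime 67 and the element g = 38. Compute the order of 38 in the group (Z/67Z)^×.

6

Since 38 ∈ (Z/67Z)^×, its order divides φ(67) = 67 − 1 = 66 = 2 · 3 · 11.
Divisors of 66: 1, 2, 3, 6, 11, 22, 33, 66.
Compute 38^d (mod 67) for the divisors d until we hit 1:
38^1 ≡ 38 (mod 67)
38^2 ≡ 37 (mod 67)
38^3 ≡ 66 (mod 67)
38^6 ≡ 1 (mod 67) ✓
So ord_67(38) = 6.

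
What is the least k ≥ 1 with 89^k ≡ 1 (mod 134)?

11

ord(89) | φ(134) = φ(2)·φ(67) = 1·66 = 66 = 2 · 3 · 11.
Divisors of 66: 1, 2, 3, 6, 11, 22, 33, 66.
Check 89^d mod 134 for each divisor in increasing order:
89^1 ≡ 89 (mod 134)
89^2 ≡ 15 (mod 134)
89^3 ≡ 129 (mod 134)
89^6 ≡ 25 (mod 134)
89^11 ≡ 1 (mod 134) ✓
Therefore the multiplicative order of 89 modulo 134 is 11.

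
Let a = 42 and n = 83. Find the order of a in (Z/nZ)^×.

82

Since 42 ∈ (Z/83Z)^×, its order divides φ(83) = 83 − 1 = 82 = 2 · 41.
Divisors of 82: 1, 2, 41, 82.
Evaluate successive powers at the divisors of 82:
42^1 ≡ 42 (mod 83)
42^2 ≡ 21 (mod 83)
42^41 ≡ 82 (mod 83)
42^82 ≡ 1 (mod 83) ✓
The smallest such exponent is 82, so the order of 42 is 82.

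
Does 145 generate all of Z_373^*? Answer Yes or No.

φ(373) = 373 − 1 = 372 = 2^2 · 3 · 31.
An element g generates (Z/373Z)^× iff g^(372/q) ≢ 1 (mod 373) for each prime q ∈ {2, 3, 31}.
145^186 ≡ 372 (mod 373)  [q = 2: ≢ 1 ✓]
145^124 ≡ 1 (mod 373)  [q = 3: ≡ 1 ✗]
145^12 ≡ 318 (mod 373)  [q = 31: ≢ 1 ✓]
The check at q = 3 fails, so 145 generates a proper subgroup.

No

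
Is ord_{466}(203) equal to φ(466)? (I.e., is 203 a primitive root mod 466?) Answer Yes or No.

No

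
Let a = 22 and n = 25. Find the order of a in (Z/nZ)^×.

By Lagrange's theorem, ord_25(22) divides φ(25) = φ(5^2) = 5·(5−1) = 20 = 2^2 · 5.
Divisors of 20: 1, 2, 4, 5, 10, 20.
Compute 22^d (mod 25) for the divisors d until we hit 1:
22^1 ≡ 22 (mod 25)
22^2 ≡ 9 (mod 25)
22^4 ≡ 6 (mod 25)
22^5 ≡ 7 (mod 25)
22^10 ≡ 24 (mod 25)
22^20 ≡ 1 (mod 25) ✓
Hence ord(22) = 20.

20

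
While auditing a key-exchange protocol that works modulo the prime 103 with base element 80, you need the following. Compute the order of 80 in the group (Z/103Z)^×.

34

Since 80 ∈ (Z/103Z)^×, its order divides φ(103) = 103 − 1 = 102 = 2 · 3 · 17.
Divisors of 102: 1, 2, 3, 6, 17, 34, 51, 102.
Evaluate successive powers at the divisors of 102:
80^1 ≡ 80 (mod 103)
80^2 ≡ 14 (mod 103)
80^3 ≡ 90 (mod 103)
80^6 ≡ 66 (mod 103)
80^17 ≡ 102 (mod 103)
80^34 ≡ 1 (mod 103) ✓
Therefore the multiplicative order of 80 modulo 103 is 34.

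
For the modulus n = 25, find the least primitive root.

φ(25) = φ(5^2) = 5·(5−1) = 20 = 2^2 · 5.
g is a primitive root iff g^(20/q) ≢ 1 (mod 25) for each prime q ∈ {2, 5}.
g = 2: 2^10 ≡ 24; 2^4 ≡ 16 — none is 1, so 2 is a primitive root.
Hence the least primitive root of 25 is 2.

2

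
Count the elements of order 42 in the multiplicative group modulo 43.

12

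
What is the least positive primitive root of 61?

2

φ(61) = 61 − 1 = 60 = 2^2 · 3 · 5.
g is a primitive root iff g^(60/q) ≢ 1 (mod 61) for each prime q ∈ {2, 3, 5}.
g = 2: 2^30 ≡ 60; 2^20 ≡ 47; 2^12 ≡ 9 — none is 1, so 2 is a primitive root.
Hence the least primitive root of 61 is 2.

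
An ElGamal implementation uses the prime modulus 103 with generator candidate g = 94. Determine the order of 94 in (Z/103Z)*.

ord(94) | φ(103) = 103 − 1 = 102 = 2 · 3 · 17.
Divisors of 102: 1, 2, 3, 6, 17, 34, 51, 102.
Evaluate successive powers at the divisors of 102:
94^1 ≡ 94 (mod 103)
94^2 ≡ 81 (mod 103)
94^3 ≡ 95 (mod 103)
94^6 ≡ 64 (mod 103)
94^17 ≡ 102 (mod 103)
94^34 ≡ 1 (mod 103) ✓
So ord_103(94) = 34.

34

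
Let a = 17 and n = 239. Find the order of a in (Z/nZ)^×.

119

Since 17 ∈ (Z/239Z)^×, its order divides φ(239) = 239 − 1 = 238 = 2 · 7 · 17.
Divisors of 238: 1, 2, 7, 14, 17, 34, 119, 238.
Compute 17^d (mod 239) for the divisors d until we hit 1:
17^1 ≡ 17
17^2 ≡ 50
17^7 ≡ 51
17^14 ≡ 211
17^17 ≡ 100
17^34 ≡ 201
17^119 ≡ 1
The smallest such exponent is 119, so the order of 17 is 119.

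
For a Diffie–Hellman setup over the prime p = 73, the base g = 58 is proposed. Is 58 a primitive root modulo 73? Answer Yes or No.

Yes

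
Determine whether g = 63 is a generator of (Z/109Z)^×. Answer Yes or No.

No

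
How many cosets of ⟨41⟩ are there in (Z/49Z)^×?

ord(41) | φ(49) = φ(7^2) = 7·(7−1) = 42 = 2 · 3 · 7.
Divisors of 42: 1, 2, 3, 6, 7, 14, 21, 42.
Test each divisor d:
41^1 ≡ 41 (mod 49)
41^2 ≡ 15 (mod 49)
41^3 ≡ 27 (mod 49)
41^6 ≡ 43 (mod 49)
41^7 ≡ 48 (mod 49)
41^14 ≡ 1 (mod 49) ✓
The order of 41 is 14, so the subgroup it generates has 14 elements.
Index = |(Z/49Z)^×| / |⟨41⟩| = 42 / 14 = 3.

3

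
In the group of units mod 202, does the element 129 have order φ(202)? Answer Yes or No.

Yes

φ(202) = φ(2)·φ(101) = 1·100 = 100 = 2^2 · 5^2.
It suffices to check that the order of 129 is not a proper divisor of 100: compute 129^(100/q) for q ∈ {2, 5}.
129^50 ≡ 201 (mod 202)  [q = 2: ≢ 1 ✓]
129^20 ≡ 95 (mod 202)  [q = 5: ≢ 1 ✓]
None equal 1, so ord_202(129) = 100: 129 is a primitive root.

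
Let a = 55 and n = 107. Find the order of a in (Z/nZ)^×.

ord(55) | φ(107) = 107 − 1 = 106 = 2 · 53.
Divisors of 106: 1, 2, 53, 106.
Test each divisor d:
55^1 ≡ 55 (mod 107)
55^2 ≡ 29 (mod 107)
55^53 ≡ 106 (mod 107)
55^106 ≡ 1 (mod 107) ✓
So ord_107(55) = 106.

106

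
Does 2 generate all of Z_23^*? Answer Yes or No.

φ(23) = 23 − 1 = 22 = 2 · 11.
2 is a primitive root mod 23 iff 2^(φ(23)/q) ≢ 1 for every prime q | φ(23), i.e. q ∈ {2, 11}.
2^11 ≡ 1 (mod 23)  [q = 2: ≡ 1 ✗]
2^2 ≡ 4 (mod 23)  [q = 11: ≢ 1 ✓]
2^11 ≡ 1 shows ord(2) | 11, strictly less than φ(23); not a primitive root.

No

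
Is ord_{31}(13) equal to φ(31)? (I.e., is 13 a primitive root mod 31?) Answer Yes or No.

Yes

φ(31) = 31 − 1 = 30 = 2 · 3 · 5.
Test 13^(30/q) mod 31 for each prime factor q of 30:
13^15 ≡ 30 (mod 31)  [q = 2: ≢ 1 ✓]
13^10 ≡ 5 (mod 31)  [q = 3: ≢ 1 ✓]
13^6 ≡ 16 (mod 31)  [q = 5: ≢ 1 ✓]
All checks pass, so 13 has order 30 and is a primitive root modulo 31.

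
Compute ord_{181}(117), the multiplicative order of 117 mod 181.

15

Since 117 ∈ (Z/181Z)^×, its order divides φ(181) = 181 − 1 = 180 = 2^2 · 3^2 · 5.
Divisors of 180: 1, 2, 3, 4, 5, 6, 9, 10, 12, 15, 18, 20, 30, 36, 45, 60, 90, 180.
Evaluate successive powers at the divisors of 180:
117^1 ≡ 117 (mod 181)
117^2 ≡ 114 (mod 181)
117^3 ≡ 125 (mod 181)
117^4 ≡ 145 (mod 181)
117^5 ≡ 132 (mod 181)
117^6 ≡ 59 (mod 181)
117^9 ≡ 135 (mod 181)
117^10 ≡ 48 (mod 181)
117^12 ≡ 42 (mod 181)
117^15 ≡ 1 (mod 181) ✓
The smallest such exponent is 15, so the order of 117 is 15.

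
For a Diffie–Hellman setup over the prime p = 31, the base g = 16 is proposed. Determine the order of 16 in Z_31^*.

ord(16) | φ(31) = 31 − 1 = 30 = 2 · 3 · 5.
Divisors of 30: 1, 2, 3, 5, 6, 10, 15, 30.
Compute 16^d (mod 31) for the divisors d until we hit 1:
16^1 ≡ 16 (mod 31)
16^2 ≡ 8 (mod 31)
16^3 ≡ 4 (mod 31)
16^5 ≡ 1 (mod 31) ✓
Hence ord(16) = 5.

5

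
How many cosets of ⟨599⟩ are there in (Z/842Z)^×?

10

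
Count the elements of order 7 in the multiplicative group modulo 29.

6

φ(29) = 29 − 1 = 28 = 2^2 · 7.
In a cyclic group of order 28, there are φ(d) elements of order d for each divisor d of 28, and zero for non-divisors.
7 | 28, and φ(7) = 7 − 1 = 6.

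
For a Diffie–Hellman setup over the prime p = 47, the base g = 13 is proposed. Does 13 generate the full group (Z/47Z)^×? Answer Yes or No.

Yes

φ(47) = 47 − 1 = 46 = 2 · 23.
An element g generates (Z/47Z)^× iff g^(46/q) ≢ 1 (mod 47) for each prime q ∈ {2, 23}.
13^23 ≡ 46 (mod 47)  [q = 2: ≢ 1 ✓]
13^2 ≡ 28 (mod 47)  [q = 23: ≢ 1 ✓]
Every test exponent gives a nontrivial residue, hence 13 generates the full group.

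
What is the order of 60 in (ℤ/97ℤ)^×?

96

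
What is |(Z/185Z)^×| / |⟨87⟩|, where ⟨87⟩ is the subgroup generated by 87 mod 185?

By Lagrange's theorem, ord_185(87) divides φ(185) = φ(5·37) = (5−1)·(37−1) = 4·36 = 144 = 2^4 · 3^2.
Divisors of 144: 1, 2, 3, 4, 6, 8, 9, 12, 16, 18, 24, 36, 48, 72, 144.
Compute 87^d (mod 185) for the divisors d until we hit 1:
87^1 ≡ 87 (mod 185)
87^2 ≡ 169 (mod 185)
87^3 ≡ 88 (mod 185)
87^4 ≡ 71 (mod 185)
87^6 ≡ 159 (mod 185)
87^8 ≡ 46 (mod 185)
87^9 ≡ 117 (mod 185)
87^12 ≡ 121 (mod 185)
87^16 ≡ 81 (mod 185)
87^18 ≡ 184 (mod 185)
87^24 ≡ 26 (mod 185)
87^36 ≡ 1 (mod 185) ✓
The order of 87 is 36, so the subgroup it generates has 36 elements.
[(Z/185Z)^× : ⟨87⟩] = 144/36 = 4.

4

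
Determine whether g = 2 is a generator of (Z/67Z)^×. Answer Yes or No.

φ(67) = 67 − 1 = 66 = 2 · 3 · 11.
2 is a primitive root mod 67 iff 2^(φ(67)/q) ≢ 1 for every prime q | φ(67), i.e. q ∈ {2, 3, 11}.
2^33 ≡ 66 (mod 67)  [q = 2: ≢ 1 ✓]
2^22 ≡ 37 (mod 67)  [q = 3: ≢ 1 ✓]
2^6 ≡ 64 (mod 67)  [q = 11: ≢ 1 ✓]
None equal 1, so ord_67(2) = 66: 2 is a primitive root.

Yes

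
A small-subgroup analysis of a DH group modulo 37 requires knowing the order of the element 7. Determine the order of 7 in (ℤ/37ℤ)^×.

By Lagrange's theorem, ord_37(7) divides φ(37) = 37 − 1 = 36 = 2^2 · 3^2.
Divisors of 36: 1, 2, 3, 4, 6, 9, 12, 18, 36.
Check 7^d mod 37 for each divisor in increasing order:
7^1 ≡ 7 (mod 37)
7^2 ≡ 12 (mod 37)
7^3 ≡ 10 (mod 37)
7^4 ≡ 33 (mod 37)
7^6 ≡ 26 (mod 37)
7^9 ≡ 1 (mod 37) ✓
Hence ord(7) = 9.

9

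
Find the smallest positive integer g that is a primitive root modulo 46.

φ(46) = φ(2)·φ(23) = 1·22 = 22 = 2 · 11.
g is a primitive root iff g^(22/q) ≢ 1 (mod 46) for each prime q ∈ {2, 11}.
g = 2: gcd(2, 46) = 2 > 1, not a unit — skip.
g = 3: 3^11 ≡ 1 — hits 1, so not a primitive root.
g = 4: gcd(4, 46) = 2 > 1, not a unit — skip.
g = 5: 5^11 ≡ 45; 5^2 ≡ 25 — none is 1, so 5 is a primitive root.
Hence the least primitive root of 46 is 5.

5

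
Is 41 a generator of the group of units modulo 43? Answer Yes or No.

No

φ(43) = 43 − 1 = 42 = 2 · 3 · 7.
Test 41^(42/q) mod 43 for each prime factor q of 42:
41^21 ≡ 1 (mod 43)  [q = 2: ≡ 1 ✗]
41^14 ≡ 1 (mod 43)  [q = 3: ≡ 1 ✗]
41^6 ≡ 21 (mod 43)  [q = 7: ≢ 1 ✓]
Since 41^21 ≡ 1, the order of 41 divides 21 < 42, so 41 is not a primitive root.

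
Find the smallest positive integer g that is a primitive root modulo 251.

6

φ(251) = 251 − 1 = 250 = 2 · 5^3.
Test candidates g = 2, 3, … against the prime factors q ∈ {2, 5} of φ(251): g is a generator iff g^(250/q) ≢ 1 for every such q.
g = 2: 2^125 ≡ 250; 2^50 ≡ 1 — hits 1, so not a primitive root.
g = 3: 3^125 ≡ 1 — hits 1, so not a primitive root.
g = 4: 4^125 ≡ 1 — hits 1, so not a primitive root.
g = 5: 5^125 ≡ 1 — hits 1, so not a primitive root.
g = 6: 6^125 ≡ 250; 6^50 ≡ 219 — none is 1, so 6 is a primitive root.
The smallest primitive root modulo 251 is 6.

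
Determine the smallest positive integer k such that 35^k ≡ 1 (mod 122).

60

The order of 35 must divide φ(122) = φ(2)·φ(61) = 1·60 = 60 = 2^2 · 3 · 5.
Divisors of 60: 1, 2, 3, 4, 5, 6, 10, 12, 15, 20, 30, 60.
Check 35^d mod 122 for each divisor in increasing order:
35^1 ≡ 35
35^2 ≡ 5
35^3 ≡ 53
35^4 ≡ 25
35^5 ≡ 21
35^6 ≡ 3
35^10 ≡ 75
35^12 ≡ 9
35^15 ≡ 111
35^20 ≡ 13
35^30 ≡ 121
35^60 ≡ 1
The smallest such exponent is 60, so the order of 35 is 60.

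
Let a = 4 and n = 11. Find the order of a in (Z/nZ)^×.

Since 4 ∈ (Z/11Z)^×, its order divides φ(11) = 11 − 1 = 10 = 2 · 5.
Divisors of 10: 1, 2, 5, 10.
Test each divisor d:
4^1 ≡ 4 (mod 11)
4^2 ≡ 5 (mod 11)
4^5 ≡ 1 (mod 11) ✓
Hence ord(4) = 5.

5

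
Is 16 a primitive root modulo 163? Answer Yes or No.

φ(163) = 163 − 1 = 162 = 2 · 3^4.
16 is a primitive root mod 163 iff 16^(φ(163)/q) ≢ 1 for every prime q | φ(163), i.e. q ∈ {2, 3}.
16^81 ≡ 1 (mod 163)  [q = 2: ≡ 1 ✗]
16^54 ≡ 104 (mod 163)  [q = 3: ≢ 1 ✓]
16^81 ≡ 1 shows ord(16) | 81, strictly less than φ(163); not a primitive root.

No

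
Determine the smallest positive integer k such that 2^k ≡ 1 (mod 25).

The order of 2 must divide φ(25) = φ(5^2) = 5·(5−1) = 20 = 2^2 · 5.
Divisors of 20: 1, 2, 4, 5, 10, 20.
Check 2^d mod 25 for each divisor in increasing order:
2^1 ≡ 2 (mod 25)
2^2 ≡ 4 (mod 25)
2^4 ≡ 16 (mod 25)
2^5 ≡ 7 (mod 25)
2^10 ≡ 24 (mod 25)
2^20 ≡ 1 (mod 25) ✓
So ord_25(2) = 20.

20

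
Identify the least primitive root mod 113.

3

φ(113) = 113 − 1 = 112 = 2^4 · 7.
Test candidates g = 2, 3, … against the prime factors q ∈ {2, 7} of φ(113): g is a generator iff g^(112/q) ≢ 1 for every such q.
g = 2: 2^56 ≡ 1 — hits 1, so not a primitive root.
g = 3: 3^56 ≡ 112; 3^16 ≡ 49 — none is 1, so 3 is a primitive root.
The smallest primitive root modulo 113 is 3.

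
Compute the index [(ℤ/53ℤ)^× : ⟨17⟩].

2

ord(17) | φ(53) = 53 − 1 = 52 = 2^2 · 13.
Divisors of 52: 1, 2, 4, 13, 26, 52.
Test each divisor d:
17^1 ≡ 17 (mod 53)
17^2 ≡ 24 (mod 53)
17^4 ≡ 46 (mod 53)
17^13 ≡ 52 (mod 53)
17^26 ≡ 1 (mod 53) ✓
The order of 17 is 26, so the subgroup it generates has 26 elements.
Index = |(Z/53Z)^×| / |⟨17⟩| = 52 / 26 = 2.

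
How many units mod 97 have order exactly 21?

0

φ(97) = 97 − 1 = 96 = 2^5 · 3.
In a cyclic group of order 96, there are φ(d) elements of order d for each divisor d of 96, and zero for non-divisors.
Since 21 ∤ 96, the count is 0.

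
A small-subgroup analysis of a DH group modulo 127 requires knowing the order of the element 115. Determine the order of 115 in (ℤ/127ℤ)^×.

63

By Lagrange's theorem, ord_127(115) divides φ(127) = 127 − 1 = 126 = 2 · 3^2 · 7.
Divisors of 126: 1, 2, 3, 6, 7, 9, 14, 18, 21, 42, 63, 126.
Check 115^d mod 127 for each divisor in increasing order:
115^1 ≡ 115 (mod 127)
115^2 ≡ 17 (mod 127)
115^3 ≡ 50 (mod 127)
115^6 ≡ 87 (mod 127)
115^7 ≡ 99 (mod 127)
115^9 ≡ 32 (mod 127)
115^14 ≡ 22 (mod 127)
115^18 ≡ 8 (mod 127)
115^21 ≡ 19 (mod 127)
115^42 ≡ 107 (mod 127)
115^63 ≡ 1 (mod 127) ✓
So ord_127(115) = 63.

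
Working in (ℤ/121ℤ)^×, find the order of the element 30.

110

By Lagrange's theorem, ord_121(30) divides φ(121) = φ(11^2) = 11·(11−1) = 110 = 2 · 5 · 11.
Divisors of 110: 1, 2, 5, 10, 11, 22, 55, 110.
Check 30^d mod 121 for each divisor in increasing order:
30^1 ≡ 30
30^2 ≡ 53
30^5 ≡ 54
30^10 ≡ 12
30^11 ≡ 118
30^22 ≡ 9
30^55 ≡ 120
30^110 ≡ 1
The smallest such exponent is 110, so the order of 30 is 110.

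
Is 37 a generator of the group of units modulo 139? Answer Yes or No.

φ(139) = 139 − 1 = 138 = 2 · 3 · 23.
An element g generates (Z/139Z)^× iff g^(138/q) ≢ 1 (mod 139) for each prime q ∈ {2, 3, 23}.
37^69 ≡ 1 (mod 139)  [q = 2: ≡ 1 ✗]
37^46 ≡ 42 (mod 139)  [q = 3: ≢ 1 ✓]
37^6 ≡ 52 (mod 139)  [q = 23: ≢ 1 ✓]
The check at q = 2 fails, so 37 generates a proper subgroup.

No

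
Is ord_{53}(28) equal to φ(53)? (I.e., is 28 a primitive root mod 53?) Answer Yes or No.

φ(53) = 53 − 1 = 52 = 2^2 · 13.
It suffices to check that the order of 28 is not a proper divisor of 52: compute 28^(52/q) for q ∈ {2, 13}.
28^26 ≡ 1 (mod 53)  [q = 2: ≡ 1 ✗]
28^4 ≡ 15 (mod 53)  [q = 13: ≢ 1 ✓]
The check at q = 2 fails, so 28 generates a proper subgroup.

No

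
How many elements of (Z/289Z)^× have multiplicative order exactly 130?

φ(289) = φ(17^2) = 17·(17−1) = 272 = 2^4 · 17.
In a cyclic group of order 272, there are φ(d) elements of order d for each divisor d of 272, and zero for non-divisors.
Since 130 ∤ 272, the count is 0.

0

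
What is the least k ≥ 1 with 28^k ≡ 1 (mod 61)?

ord(28) | φ(61) = 61 − 1 = 60 = 2^2 · 3 · 5.
Divisors of 60: 1, 2, 3, 4, 5, 6, 10, 12, 15, 20, 30, 60.
Evaluate successive powers at the divisors of 60:
28^1 ≡ 28 (mod 61)
28^2 ≡ 52 (mod 61)
28^3 ≡ 53 (mod 61)
28^4 ≡ 20 (mod 61)
28^5 ≡ 11 (mod 61)
28^6 ≡ 3 (mod 61)
28^10 ≡ 60 (mod 61)
28^12 ≡ 9 (mod 61)
28^15 ≡ 50 (mod 61)
28^20 ≡ 1 (mod 61) ✓
Hence ord(28) = 20.

20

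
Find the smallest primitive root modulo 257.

3

φ(257) = 257 − 1 = 256 = 2^8.
g is a primitive root iff g^(256/q) ≢ 1 (mod 257) for each prime q ∈ {2}.
g = 2: 2^128 ≡ 1 — hits 1, so not a primitive root.
g = 3: 3^128 ≡ 256 — none is 1, so 3 is a primitive root.
Hence the least primitive root of 257 is 3.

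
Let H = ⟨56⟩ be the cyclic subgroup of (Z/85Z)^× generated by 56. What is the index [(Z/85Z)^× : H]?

4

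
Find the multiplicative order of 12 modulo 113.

112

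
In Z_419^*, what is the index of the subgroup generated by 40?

Since 40 ∈ (Z/419Z)^×, its order divides φ(419) = 419 − 1 = 418 = 2 · 11 · 19.
Divisors of 418: 1, 2, 11, 19, 22, 38, 209, 418.
Check 40^d mod 419 for each divisor in increasing order:
40^1 ≡ 40 (mod 419)
40^2 ≡ 343 (mod 419)
40^11 ≡ 211 (mod 419)
40^19 ≡ 418 (mod 419)
40^22 ≡ 107 (mod 419)
40^38 ≡ 1 (mod 419) ✓
Thus |⟨40⟩| = ord(40) = 38.
[(Z/419Z)^× : ⟨40⟩] = 418/38 = 11.

11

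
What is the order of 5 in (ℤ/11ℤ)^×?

ord(5) | φ(11) = 11 − 1 = 10 = 2 · 5.
Divisors of 10: 1, 2, 5, 10.
Evaluate successive powers at the divisors of 10:
5^1 ≡ 5 (mod 11)
5^2 ≡ 3 (mod 11)
5^5 ≡ 1 (mod 11) ✓
Hence ord(5) = 5.

5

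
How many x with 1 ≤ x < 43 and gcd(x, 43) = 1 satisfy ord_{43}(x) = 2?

1

φ(43) = 43 − 1 = 42 = 2 · 3 · 7.
Since (Z/43Z)^× is cyclic of order 42, the number of elements of order d is φ(d) when d | 42 and 0 otherwise.
2 | 42, and φ(2) = 2 − 1 = 1.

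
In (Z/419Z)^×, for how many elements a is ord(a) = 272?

φ(419) = 419 − 1 = 418 = 2 · 11 · 19.
Since (Z/419Z)^× is cyclic of order 418, the number of elements of order d is φ(d) when d | 418 and 0 otherwise.
272 does not divide 418, so no element of (Z/419Z)^× has order 272.

0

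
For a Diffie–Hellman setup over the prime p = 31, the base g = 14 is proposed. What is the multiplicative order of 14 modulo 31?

15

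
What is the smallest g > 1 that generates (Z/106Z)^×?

3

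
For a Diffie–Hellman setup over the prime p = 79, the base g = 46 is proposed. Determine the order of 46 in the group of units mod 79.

By Lagrange's theorem, ord_79(46) divides φ(79) = 79 − 1 = 78 = 2 · 3 · 13.
Divisors of 78: 1, 2, 3, 6, 13, 26, 39, 78.
Compute 46^d (mod 79) for the divisors d until we hit 1:
46^1 ≡ 46
46^2 ≡ 62
46^3 ≡ 8
46^6 ≡ 64
46^13 ≡ 1
Hence ord(46) = 13.

13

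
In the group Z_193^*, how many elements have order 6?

2

φ(193) = 193 − 1 = 192 = 2^6 · 3.
In a cyclic group of order 192, there are φ(d) elements of order d for each divisor d of 192, and zero for non-divisors.
6 = 2 · 3 divides 192, and φ(6) = 2.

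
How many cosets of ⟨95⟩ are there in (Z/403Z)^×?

12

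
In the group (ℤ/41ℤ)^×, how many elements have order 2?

1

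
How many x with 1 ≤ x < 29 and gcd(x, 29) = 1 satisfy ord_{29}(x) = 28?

12

φ(29) = 29 − 1 = 28 = 2^2 · 7.
(Z/29Z)^× is cyclic (|G| = 28); a cyclic group of order m has exactly φ(d) elements of each order d | m, and none otherwise.
28 = 2^2 · 7 divides 28, and φ(28) = 12.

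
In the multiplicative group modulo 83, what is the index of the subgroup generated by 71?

1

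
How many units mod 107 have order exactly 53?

52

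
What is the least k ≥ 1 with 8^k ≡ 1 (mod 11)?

The order of 8 must divide φ(11) = 11 − 1 = 10 = 2 · 5.
Divisors of 10: 1, 2, 5, 10.
Evaluate successive powers at the divisors of 10:
8^1 ≡ 8 (mod 11)
8^2 ≡ 9 (mod 11)
8^5 ≡ 10 (mod 11)
8^10 ≡ 1 (mod 11) ✓
Hence ord(8) = 10.

10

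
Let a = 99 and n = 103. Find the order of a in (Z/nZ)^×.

102

The order of 99 must divide φ(103) = 103 − 1 = 102 = 2 · 3 · 17.
Divisors of 102: 1, 2, 3, 6, 17, 34, 51, 102.
Compute 99^d (mod 103) for the divisors d until we hit 1:
99^1 ≡ 99 (mod 103)
99^2 ≡ 16 (mod 103)
99^3 ≡ 39 (mod 103)
99^6 ≡ 79 (mod 103)
99^17 ≡ 57 (mod 103)
99^34 ≡ 56 (mod 103)
99^51 ≡ 102 (mod 103)
99^102 ≡ 1 (mod 103) ✓
Hence ord(99) = 102.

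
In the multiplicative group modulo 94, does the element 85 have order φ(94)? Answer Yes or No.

φ(94) = φ(2)·φ(47) = 1·46 = 46 = 2 · 23.
An element g generates (Z/94Z)^× iff g^(46/q) ≢ 1 (mod 94) for each prime q ∈ {2, 23}.
85^23 ≡ 93 (mod 94)  [q = 2: ≢ 1 ✓]
85^2 ≡ 81 (mod 94)  [q = 23: ≢ 1 ✓]
Every test exponent gives a nontrivial residue, hence 85 generates the full group.

Yes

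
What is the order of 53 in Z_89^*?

By Lagrange's theorem, ord_89(53) divides φ(89) = 89 − 1 = 88 = 2^3 · 11.
Divisors of 88: 1, 2, 4, 8, 11, 22, 44, 88.
Evaluate successive powers at the divisors of 88:
53^1 ≡ 53 (mod 89)
53^2 ≡ 50 (mod 89)
53^4 ≡ 8 (mod 89)
53^8 ≡ 64 (mod 89)
53^11 ≡ 55 (mod 89)
53^22 ≡ 88 (mod 89)
53^44 ≡ 1 (mod 89) ✓
So ord_89(53) = 44.

44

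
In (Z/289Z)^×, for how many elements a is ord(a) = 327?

0

φ(289) = φ(17^2) = 17·(17−1) = 272 = 2^4 · 17.
(Z/289Z)^× is cyclic (|G| = 272); a cyclic group of order m has exactly φ(d) elements of each order d | m, and none otherwise.
Here 272 is not a multiple of 327, so there are no elements of order 327.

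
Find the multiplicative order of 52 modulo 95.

36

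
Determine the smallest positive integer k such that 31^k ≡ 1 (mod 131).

130

ord(31) | φ(131) = 131 − 1 = 130 = 2 · 5 · 13.
Divisors of 130: 1, 2, 5, 10, 13, 26, 65, 130.
Evaluate successive powers at the divisors of 130:
31^1 ≡ 31 (mod 131)
31^2 ≡ 44 (mod 131)
31^5 ≡ 18 (mod 131)
31^10 ≡ 62 (mod 131)
31^13 ≡ 73 (mod 131)
31^26 ≡ 89 (mod 131)
31^65 ≡ 130 (mod 131)
31^130 ≡ 1 (mod 131) ✓
Hence ord(31) = 130.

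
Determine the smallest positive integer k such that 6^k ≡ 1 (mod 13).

12

ord(6) | φ(13) = 13 − 1 = 12 = 2^2 · 3.
Divisors of 12: 1, 2, 3, 4, 6, 12.
Test each divisor d:
6^1 ≡ 6
6^2 ≡ 10
6^3 ≡ 8
6^4 ≡ 9
6^6 ≡ 12
6^12 ≡ 1
Therefore the multiplicative order of 6 modulo 13 is 12.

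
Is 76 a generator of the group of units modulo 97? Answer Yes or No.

φ(97) = 97 − 1 = 96 = 2^5 · 3.
76 is a primitive root mod 97 iff 76^(φ(97)/q) ≢ 1 for every prime q | φ(97), i.e. q ∈ {2, 3}.
76^48 ≡ 96 (mod 97)  [q = 2: ≢ 1 ✓]
76^32 ≡ 61 (mod 97)  [q = 3: ≢ 1 ✓]
Every test exponent gives a nontrivial residue, hence 76 generates the full group.

Yes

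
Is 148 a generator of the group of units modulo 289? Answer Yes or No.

Yes

φ(289) = φ(17^2) = 17·(17−1) = 272 = 2^4 · 17.
Test 148^(272/q) mod 289 for each prime factor q of 272:
148^136 ≡ 288 (mod 289)  [q = 2: ≢ 1 ✓]
148^16 ≡ 120 (mod 289)  [q = 17: ≢ 1 ✓]
None equal 1, so ord_289(148) = 272: 148 is a primitive root.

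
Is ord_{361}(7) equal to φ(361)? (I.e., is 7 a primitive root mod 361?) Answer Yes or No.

φ(361) = φ(19^2) = 19·(19−1) = 342 = 2 · 3^2 · 19.
An element g generates (Z/361Z)^× iff g^(342/q) ≢ 1 (mod 361) for each prime q ∈ {2, 3, 19}.
7^171 ≡ 1 (mod 361)  [q = 2: ≡ 1 ✗]
7^114 ≡ 1 (mod 361)  [q = 3: ≡ 1 ✗]
7^18 ≡ 248 (mod 361)  [q = 19: ≢ 1 ✓]
Since 7^171 ≡ 1, the order of 7 divides 171 < 342, so 7 is not a primitive root.

No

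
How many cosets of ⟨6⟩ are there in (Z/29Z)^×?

2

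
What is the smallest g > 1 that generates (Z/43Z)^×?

φ(43) = 43 − 1 = 42 = 2 · 3 · 7.
Test candidates g = 2, 3, … against the prime factors q ∈ {2, 3, 7} of φ(43): g is a generator iff g^(42/q) ≢ 1 for every such q.
g = 2: 2^21 ≡ 42; 2^14 ≡ 1 — hits 1, so not a primitive root.
g = 3: 3^21 ≡ 42; 3^14 ≡ 36; 3^6 ≡ 41 — none is 1, so 3 is a primitive root.
The smallest primitive root modulo 43 is 3.

3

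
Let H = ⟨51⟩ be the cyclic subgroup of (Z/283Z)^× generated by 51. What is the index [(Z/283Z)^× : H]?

6

Since 51 ∈ (Z/283Z)^×, its order divides φ(283) = 283 − 1 = 282 = 2 · 3 · 47.
Divisors of 282: 1, 2, 3, 6, 47, 94, 141, 282.
Check 51^d mod 283 for each divisor in increasing order:
51^1 ≡ 51 (mod 283)
51^2 ≡ 54 (mod 283)
51^3 ≡ 207 (mod 283)
51^6 ≡ 116 (mod 283)
51^47 ≡ 1 (mod 283) ✓
So ord_283(51) = 47, hence |⟨51⟩| = 47.
[(Z/283Z)^× : ⟨51⟩] = 282/47 = 6.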